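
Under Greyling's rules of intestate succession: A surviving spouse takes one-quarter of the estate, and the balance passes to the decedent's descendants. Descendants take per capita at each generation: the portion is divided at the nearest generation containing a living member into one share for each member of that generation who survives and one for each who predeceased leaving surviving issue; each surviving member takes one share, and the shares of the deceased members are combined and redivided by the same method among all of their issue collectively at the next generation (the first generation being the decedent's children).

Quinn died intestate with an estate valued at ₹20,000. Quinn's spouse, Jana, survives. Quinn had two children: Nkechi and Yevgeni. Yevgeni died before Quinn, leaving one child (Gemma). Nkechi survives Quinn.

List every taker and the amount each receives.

Jana takes one-quarter of ₹20,000 = ₹5,000. The remaining ₹15,000 passes to the descendants.
The descendants' portion (₹15,000) is divided at the children's generation into 2 shares of ₹7,500. Nkechi takes ₹7,500. The remaining share for the deceased Yevgeni (₹7,500) is carried to the next generation.
That pool (₹7,500) passes entirely to Gemma, the sole taker at the grandchildren's generation.

Jana: ₹5,000; Nkechi: ₹7,500; Gemma: ₹7,500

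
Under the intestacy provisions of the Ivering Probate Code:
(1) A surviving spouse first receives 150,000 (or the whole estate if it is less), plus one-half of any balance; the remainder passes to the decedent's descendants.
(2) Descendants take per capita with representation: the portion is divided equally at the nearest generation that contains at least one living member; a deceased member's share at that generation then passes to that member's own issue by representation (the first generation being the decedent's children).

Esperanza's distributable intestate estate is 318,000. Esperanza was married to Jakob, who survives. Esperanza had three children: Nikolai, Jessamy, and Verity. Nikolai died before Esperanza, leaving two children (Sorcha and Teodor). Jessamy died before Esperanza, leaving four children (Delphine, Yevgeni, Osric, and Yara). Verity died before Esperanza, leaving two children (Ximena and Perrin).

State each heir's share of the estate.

Jakob first takes 150,000, leaving a balance of 168,000. Jakob then takes one-half of the balance (84,000), for a total of 234,000. The remaining 84,000 passes to the descendants.
No child survives, so the initial division is made at the grandchildren's generation.
The descendants' portion (84,000) is divided into 8 shares of 10,500: Sorcha, Teodor, Delphine, Yevgeni, Osric, Yara, Ximena, and Perrin each take 10,500.

Jakob: 234,000; Sorcha: 10,500; Teodor: 10,500; Delphine: 10,500; Yevgeni: 10,500; Osric: 10,500; Yara: 10,500; Ximena: 10,500; Perrin: 10,500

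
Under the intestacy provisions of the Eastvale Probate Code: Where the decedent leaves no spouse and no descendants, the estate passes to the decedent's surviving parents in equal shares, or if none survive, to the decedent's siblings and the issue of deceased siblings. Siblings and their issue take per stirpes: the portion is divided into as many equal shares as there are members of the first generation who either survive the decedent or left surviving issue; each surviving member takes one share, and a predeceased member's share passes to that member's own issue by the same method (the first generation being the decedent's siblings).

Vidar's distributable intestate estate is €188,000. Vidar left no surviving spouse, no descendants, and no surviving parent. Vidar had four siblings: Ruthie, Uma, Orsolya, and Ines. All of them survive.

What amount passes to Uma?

The entire €188,000 passes to the siblings and their issue.
That amount (€188,000) is divided into 4 shares of €47,000: Ruthie, Uma, Orsolya, and Ines each take €47,000.

Uma receives €47,000.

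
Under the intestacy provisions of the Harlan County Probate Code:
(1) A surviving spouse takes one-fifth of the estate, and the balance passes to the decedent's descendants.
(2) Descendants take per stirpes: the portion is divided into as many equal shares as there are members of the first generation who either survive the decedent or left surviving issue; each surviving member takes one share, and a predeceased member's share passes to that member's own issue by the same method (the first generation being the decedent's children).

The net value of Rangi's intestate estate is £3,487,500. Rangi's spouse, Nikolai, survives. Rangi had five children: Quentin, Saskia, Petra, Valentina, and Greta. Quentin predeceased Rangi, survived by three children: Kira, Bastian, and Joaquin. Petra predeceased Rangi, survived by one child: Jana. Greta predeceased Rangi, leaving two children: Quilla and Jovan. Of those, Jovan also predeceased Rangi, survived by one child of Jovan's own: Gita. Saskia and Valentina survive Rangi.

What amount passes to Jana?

Jana receives £558,000.

Nikolai takes one-fifth of £3,487,500 = £697,500. The remaining £2,790,000 passes to the descendants.
The descendants' portion (£2,790,000) is divided into 5 shares of £558,000: Saskia and Valentina each take £558,000; Quentin's £558,000 share passes to Quentin's issue; Petra's £558,000 share passes to Petra's issue; Greta's £558,000 share passes to Greta's issue.
Quentin's share (£558,000) is divided into 3 shares of £186,000: Kira, Bastian, and Joaquin each take £186,000.
Petra's share (£558,000) passes entirely to Jana.
Greta's share (£558,000) is divided into 2 shares of £279,000: Quilla takes £279,000; Jovan's £279,000 share passes to Jovan's issue.
Jovan's share (£279,000) passes entirely to Gita.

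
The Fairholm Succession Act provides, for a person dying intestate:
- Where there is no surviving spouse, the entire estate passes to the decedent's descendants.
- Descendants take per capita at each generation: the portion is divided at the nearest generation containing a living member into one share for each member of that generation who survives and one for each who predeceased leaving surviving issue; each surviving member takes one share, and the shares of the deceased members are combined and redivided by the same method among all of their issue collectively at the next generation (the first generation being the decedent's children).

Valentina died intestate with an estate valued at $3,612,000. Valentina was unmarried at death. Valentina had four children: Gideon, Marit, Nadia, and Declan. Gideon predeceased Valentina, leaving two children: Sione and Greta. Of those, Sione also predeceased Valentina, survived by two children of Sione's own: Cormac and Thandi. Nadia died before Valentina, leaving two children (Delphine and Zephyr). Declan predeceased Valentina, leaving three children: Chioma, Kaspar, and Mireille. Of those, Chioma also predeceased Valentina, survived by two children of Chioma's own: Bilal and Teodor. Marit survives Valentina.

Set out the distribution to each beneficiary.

Cormac: $193,500; Thandi: $193,500; Greta: $387,000; Marit: $903,000; Delphine: $387,000; Zephyr: $387,000; Bilal: $193,500; Teodor: $193,500; Kaspar: $387,000; Mireille: $387,000

The entire $3,612,000 passes to the descendants.
That amount ($3,612,000) is divided at the children's generation into 4 shares of $903,000. Marit takes $903,000. The 3 shares of the deceased (Gideon, Nadia, and Declan) are combined into a pool of $2,709,000.
That pool ($2,709,000) is divided at the grandchildren's generation into 7 shares of $387,000. Greta, Delphine, Zephyr, Kaspar, and Mireille each take $387,000. The 2 shares of the deceased (Sione and Chioma) are combined into a pool of $774,000.
That pool ($774,000) is divided at the great-grandchildren's generation equally among Cormac, Thandi, Bilal, and Teodor: $193,500 each.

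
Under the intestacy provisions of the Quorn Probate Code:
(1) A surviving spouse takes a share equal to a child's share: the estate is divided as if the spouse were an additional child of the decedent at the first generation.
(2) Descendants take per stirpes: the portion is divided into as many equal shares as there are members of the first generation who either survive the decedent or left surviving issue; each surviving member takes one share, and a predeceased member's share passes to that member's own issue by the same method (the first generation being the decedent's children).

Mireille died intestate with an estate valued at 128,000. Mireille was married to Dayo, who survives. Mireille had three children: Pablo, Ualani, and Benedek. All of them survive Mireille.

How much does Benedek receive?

The spouse counts as an additional share at the children's level, so there are 4 primary shares of 32,000. Dayo takes one such share (32,000).
The children's combined portion (96,000) is divided into 3 shares of 32,000: Pablo, Ualani, and Benedek each take 32,000.

Benedek receives 32,000.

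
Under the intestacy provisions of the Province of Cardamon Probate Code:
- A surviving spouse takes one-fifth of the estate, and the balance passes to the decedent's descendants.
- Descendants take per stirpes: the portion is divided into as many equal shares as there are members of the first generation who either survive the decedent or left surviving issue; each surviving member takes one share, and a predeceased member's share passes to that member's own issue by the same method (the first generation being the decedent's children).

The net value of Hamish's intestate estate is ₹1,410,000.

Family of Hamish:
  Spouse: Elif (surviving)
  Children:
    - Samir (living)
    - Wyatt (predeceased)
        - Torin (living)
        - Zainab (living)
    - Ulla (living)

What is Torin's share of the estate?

Elif takes one-fifth of ₹1,410,000 = ₹282,000. The remaining ₹1,128,000 passes to the descendants.
The descendants' portion (₹1,128,000) is divided into 3 shares of ₹376,000: Samir and Ulla each take ₹376,000; Wyatt's ₹376,000 share passes to Wyatt's issue.
Wyatt's share (₹376,000) is divided into 2 shares of ₹188,000: Torin and Zainab each take ₹188,000.

Torin receives ₹188,000.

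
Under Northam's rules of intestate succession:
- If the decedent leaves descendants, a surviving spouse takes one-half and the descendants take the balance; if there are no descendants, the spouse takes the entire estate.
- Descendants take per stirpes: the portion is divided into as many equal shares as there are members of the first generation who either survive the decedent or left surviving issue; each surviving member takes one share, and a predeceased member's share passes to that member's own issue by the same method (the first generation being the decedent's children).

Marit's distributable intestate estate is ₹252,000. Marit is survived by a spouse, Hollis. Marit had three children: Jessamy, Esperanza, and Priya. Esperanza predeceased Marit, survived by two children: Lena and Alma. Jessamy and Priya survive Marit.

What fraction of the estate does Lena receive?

Hollis takes one-half of ₹252,000 = ₹126,000. The remaining ₹126,000 passes to the descendants.
The descendants' portion (₹126,000) is divided into 3 shares of ₹42,000: Jessamy and Priya each take ₹42,000; Esperanza's ₹42,000 share passes to Esperanza's issue.
Esperanza's share (₹42,000) is divided into 2 shares of ₹21,000: Lena and Alma each take ₹21,000.

Lena receives 1/12 of the estate.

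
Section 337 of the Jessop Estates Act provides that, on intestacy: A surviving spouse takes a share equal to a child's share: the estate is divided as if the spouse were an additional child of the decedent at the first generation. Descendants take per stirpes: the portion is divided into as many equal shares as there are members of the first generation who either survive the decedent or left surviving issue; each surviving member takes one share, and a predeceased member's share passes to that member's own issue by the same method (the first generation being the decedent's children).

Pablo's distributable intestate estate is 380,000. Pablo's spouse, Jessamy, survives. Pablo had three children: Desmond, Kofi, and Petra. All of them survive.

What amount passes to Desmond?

The spouse counts as an additional share at the children's level, so there are 4 primary shares of 95,000. Jessamy takes one such share (95,000).
The children's combined portion (285,000) is divided into 3 shares of 95,000: Desmond, Kofi, and Petra each take 95,000.

Desmond receives 95,000.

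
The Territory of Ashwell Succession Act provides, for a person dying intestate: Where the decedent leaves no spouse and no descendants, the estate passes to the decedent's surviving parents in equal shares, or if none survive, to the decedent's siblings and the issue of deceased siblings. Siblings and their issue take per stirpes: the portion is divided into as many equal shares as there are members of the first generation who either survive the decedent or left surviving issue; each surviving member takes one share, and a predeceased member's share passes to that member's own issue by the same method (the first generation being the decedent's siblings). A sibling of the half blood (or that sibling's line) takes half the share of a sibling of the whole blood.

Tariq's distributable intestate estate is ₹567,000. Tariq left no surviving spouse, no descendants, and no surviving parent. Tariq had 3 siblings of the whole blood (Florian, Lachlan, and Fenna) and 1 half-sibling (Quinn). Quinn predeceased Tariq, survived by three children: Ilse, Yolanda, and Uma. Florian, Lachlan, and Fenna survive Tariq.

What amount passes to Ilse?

The entire ₹567,000 passes to the siblings and their issue.
Counting each half-blood sibling's line as half a unit, there are 7/2 units in ₹567,000, so one unit is ₹162,000. Whole-blood lines (Florian, Lachlan, and Fenna) take ₹162,000 each; half-blood lines (Quinn) take ₹81,000 each.
Quinn's share (₹81,000) is divided into 3 shares of ₹27,000: Ilse, Yolanda, and Uma each take ₹27,000.

Ilse receives ₹27,000.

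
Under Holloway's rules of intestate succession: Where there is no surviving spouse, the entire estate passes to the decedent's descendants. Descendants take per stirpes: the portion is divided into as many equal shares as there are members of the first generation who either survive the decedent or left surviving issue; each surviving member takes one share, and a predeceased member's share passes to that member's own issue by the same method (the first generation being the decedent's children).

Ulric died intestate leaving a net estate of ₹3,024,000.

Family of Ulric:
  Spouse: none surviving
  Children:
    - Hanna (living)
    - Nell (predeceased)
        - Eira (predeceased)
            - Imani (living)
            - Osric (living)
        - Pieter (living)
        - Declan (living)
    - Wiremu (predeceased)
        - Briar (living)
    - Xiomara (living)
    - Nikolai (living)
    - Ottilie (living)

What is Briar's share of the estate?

Briar receives ₹504,000.

The entire ₹3,024,000 passes to the descendants.
That amount (₹3,024,000) is divided into 6 shares of ₹504,000: Hanna, Xiomara, Nikolai, and Ottilie each take ₹504,000; Nell's ₹504,000 share passes to Nell's issue; Wiremu's ₹504,000 share passes to Wiremu's issue.
Nell's share (₹504,000) is divided into 3 shares of ₹168,000: Pieter and Declan each take ₹168,000; Eira's ₹168,000 share passes to Eira's issue.
Eira's share (₹168,000) is divided into 2 shares of ₹84,000: Imani and Osric each take ₹84,000.
Wiremu's share (₹504,000) passes entirely to Briar.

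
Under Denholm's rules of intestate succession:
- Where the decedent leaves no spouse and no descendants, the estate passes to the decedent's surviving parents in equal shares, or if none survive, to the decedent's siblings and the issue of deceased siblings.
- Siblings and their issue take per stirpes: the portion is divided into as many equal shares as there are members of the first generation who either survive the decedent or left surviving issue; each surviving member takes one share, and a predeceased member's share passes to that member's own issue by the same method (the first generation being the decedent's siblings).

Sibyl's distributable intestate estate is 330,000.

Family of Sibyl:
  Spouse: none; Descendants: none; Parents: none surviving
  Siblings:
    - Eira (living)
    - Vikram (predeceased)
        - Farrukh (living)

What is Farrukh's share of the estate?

The entire 330,000 passes to the siblings and their issue.
That amount (330,000) is divided into 2 shares of 165,000: Eira takes 165,000; Vikram's 165,000 share passes to Vikram's issue.
Vikram's share (165,000) passes entirely to Farrukh.

Farrukh receives 165,000.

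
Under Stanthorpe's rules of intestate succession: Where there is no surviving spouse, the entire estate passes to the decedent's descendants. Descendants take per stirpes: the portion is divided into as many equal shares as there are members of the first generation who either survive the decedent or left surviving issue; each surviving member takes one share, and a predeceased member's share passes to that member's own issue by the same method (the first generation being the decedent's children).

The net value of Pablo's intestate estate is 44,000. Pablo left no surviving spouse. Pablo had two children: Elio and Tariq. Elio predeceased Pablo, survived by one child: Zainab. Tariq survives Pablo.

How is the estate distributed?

Zainab: 22,000; Tariq: 22,000

The entire 44,000 passes to the descendants.
That amount (44,000) is divided into 2 shares of 22,000: Tariq takes 22,000; Elio's 22,000 share passes to Elio's issue.
Elio's share (22,000) passes entirely to Zainab.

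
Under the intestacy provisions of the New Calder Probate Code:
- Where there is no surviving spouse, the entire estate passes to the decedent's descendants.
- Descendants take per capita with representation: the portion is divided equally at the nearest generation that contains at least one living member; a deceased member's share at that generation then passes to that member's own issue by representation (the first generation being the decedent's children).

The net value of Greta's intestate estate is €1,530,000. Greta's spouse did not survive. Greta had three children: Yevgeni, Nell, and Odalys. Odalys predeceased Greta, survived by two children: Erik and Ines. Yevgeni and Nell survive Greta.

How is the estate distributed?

Yevgeni: €510,000; Nell: €510,000; Erik: €255,000; Ines: €255,000

The entire €1,530,000 passes to the descendants.
That amount (€1,530,000) is divided into 3 shares of €510,000: Yevgeni and Nell each take €510,000; Odalys's €510,000 share passes to Odalys's issue.
Odalys's share (€510,000) is divided into 2 shares of €255,000: Erik and Ines each take €255,000.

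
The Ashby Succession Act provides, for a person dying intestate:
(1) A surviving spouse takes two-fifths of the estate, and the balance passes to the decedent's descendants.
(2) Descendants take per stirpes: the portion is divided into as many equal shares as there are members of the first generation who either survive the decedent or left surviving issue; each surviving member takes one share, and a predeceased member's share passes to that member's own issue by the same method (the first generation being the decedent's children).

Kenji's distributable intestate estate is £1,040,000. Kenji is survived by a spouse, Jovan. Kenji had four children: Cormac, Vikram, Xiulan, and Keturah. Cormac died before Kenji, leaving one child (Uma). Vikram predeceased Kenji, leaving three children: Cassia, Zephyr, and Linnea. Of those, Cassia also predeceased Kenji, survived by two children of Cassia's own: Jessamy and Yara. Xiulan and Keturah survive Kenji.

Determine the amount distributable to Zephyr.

Zephyr receives £52,000.

Jovan takes two-fifths of £1,040,000 = £416,000. The remaining £624,000 passes to the descendants.
The descendants' portion (£624,000) is divided into 4 shares of £156,000: Xiulan and Keturah each take £156,000; Cormac's £156,000 share passes to Cormac's issue; Vikram's £156,000 share passes to Vikram's issue.
Cormac's share (£156,000) passes entirely to Uma.
Vikram's share (£156,000) is divided into 3 shares of £52,000: Zephyr and Linnea each take £52,000; Cassia's £52,000 share passes to Cassia's issue.
Cassia's share (£52,000) is divided into 2 shares of £26,000: Jessamy and Yara each take £26,000.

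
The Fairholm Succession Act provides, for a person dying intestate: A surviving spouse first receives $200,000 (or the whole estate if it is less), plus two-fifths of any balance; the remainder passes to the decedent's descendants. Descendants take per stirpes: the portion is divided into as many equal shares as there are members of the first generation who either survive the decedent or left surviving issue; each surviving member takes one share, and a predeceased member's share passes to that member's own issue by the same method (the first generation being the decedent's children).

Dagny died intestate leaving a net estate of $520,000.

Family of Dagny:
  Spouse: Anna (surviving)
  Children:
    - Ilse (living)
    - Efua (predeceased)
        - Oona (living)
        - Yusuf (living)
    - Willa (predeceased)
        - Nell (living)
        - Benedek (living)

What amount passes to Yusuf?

Yusuf receives $32,000.

Anna first takes $200,000, leaving a balance of $320,000. Anna then takes two-fifths of the balance ($128,000), for a total of $328,000. The remaining $192,000 passes to the descendants.
The descendants' portion ($192,000) is divided into 3 shares of $64,000: Ilse takes $64,000; Efua's $64,000 share passes to Efua's issue; Willa's $64,000 share passes to Willa's issue.
Efua's share ($64,000) is divided into 2 shares of $32,000: Oona and Yusuf each take $32,000.
Willa's share ($64,000) is divided into 2 shares of $32,000: Nell and Benedek each take $32,000.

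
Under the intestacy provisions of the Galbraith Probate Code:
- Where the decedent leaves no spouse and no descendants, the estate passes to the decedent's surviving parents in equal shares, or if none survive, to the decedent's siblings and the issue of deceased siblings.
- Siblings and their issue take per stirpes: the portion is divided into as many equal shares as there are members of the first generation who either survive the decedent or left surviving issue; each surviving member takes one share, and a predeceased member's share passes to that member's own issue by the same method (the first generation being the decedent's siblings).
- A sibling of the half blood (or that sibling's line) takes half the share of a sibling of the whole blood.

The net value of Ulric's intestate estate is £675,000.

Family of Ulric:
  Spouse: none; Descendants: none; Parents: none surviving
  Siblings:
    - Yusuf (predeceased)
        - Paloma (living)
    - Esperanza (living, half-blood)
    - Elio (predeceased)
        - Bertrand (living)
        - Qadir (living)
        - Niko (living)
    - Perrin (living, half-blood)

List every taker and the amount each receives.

Paloma: £225,000; Esperanza: £112,500; Bertrand: £75,000; Qadir: £75,000; Niko: £75,000; Perrin: £112,500

The entire £675,000 passes to the siblings and their issue.
Counting each half-blood sibling's line as half a unit, there are 3 units in £675,000, so one unit is £225,000. Whole-blood lines (Yusuf and Elio) take £225,000 each; half-blood lines (Esperanza and Perrin) take £112,500 each.
Yusuf's share (£225,000) passes entirely to Paloma.
Elio's share (£225,000) is divided into 3 shares of £75,000: Bertrand, Qadir, and Niko each take £75,000.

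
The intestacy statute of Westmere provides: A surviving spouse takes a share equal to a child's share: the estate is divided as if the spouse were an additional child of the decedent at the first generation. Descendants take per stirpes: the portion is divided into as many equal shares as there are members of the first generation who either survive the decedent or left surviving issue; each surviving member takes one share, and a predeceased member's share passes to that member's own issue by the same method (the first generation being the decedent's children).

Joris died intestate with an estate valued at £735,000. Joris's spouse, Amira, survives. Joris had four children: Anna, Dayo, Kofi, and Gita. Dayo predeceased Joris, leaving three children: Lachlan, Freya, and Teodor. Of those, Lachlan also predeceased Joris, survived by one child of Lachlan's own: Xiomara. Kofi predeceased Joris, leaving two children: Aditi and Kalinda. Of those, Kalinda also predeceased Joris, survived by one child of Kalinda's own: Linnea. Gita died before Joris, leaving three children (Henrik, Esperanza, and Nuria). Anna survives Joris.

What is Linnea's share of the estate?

The spouse counts as an additional share at the children's level, so there are 5 primary shares of £147,000. Amira takes one such share (£147,000).
The children's combined portion (£588,000) is divided into 4 shares of £147,000: Anna takes £147,000; Dayo's £147,000 share passes to Dayo's issue; Kofi's £147,000 share passes to Kofi's issue; Gita's £147,000 share passes to Gita's issue.
Dayo's share (£147,000) is divided into 3 shares of £49,000: Freya and Teodor each take £49,000; Lachlan's £49,000 share passes to Lachlan's issue.
Lachlan's share (£49,000) passes entirely to Xiomara.
Kofi's share (£147,000) is divided into 2 shares of £73,500: Aditi takes £73,500; Kalinda's £73,500 share passes to Kalinda's issue.
Kalinda's share (£73,500) passes entirely to Linnea.
Gita's share (£147,000) is divided into 3 shares of £49,000: Henrik, Esperanza, and Nuria each take £49,000.

Linnea receives £73,500.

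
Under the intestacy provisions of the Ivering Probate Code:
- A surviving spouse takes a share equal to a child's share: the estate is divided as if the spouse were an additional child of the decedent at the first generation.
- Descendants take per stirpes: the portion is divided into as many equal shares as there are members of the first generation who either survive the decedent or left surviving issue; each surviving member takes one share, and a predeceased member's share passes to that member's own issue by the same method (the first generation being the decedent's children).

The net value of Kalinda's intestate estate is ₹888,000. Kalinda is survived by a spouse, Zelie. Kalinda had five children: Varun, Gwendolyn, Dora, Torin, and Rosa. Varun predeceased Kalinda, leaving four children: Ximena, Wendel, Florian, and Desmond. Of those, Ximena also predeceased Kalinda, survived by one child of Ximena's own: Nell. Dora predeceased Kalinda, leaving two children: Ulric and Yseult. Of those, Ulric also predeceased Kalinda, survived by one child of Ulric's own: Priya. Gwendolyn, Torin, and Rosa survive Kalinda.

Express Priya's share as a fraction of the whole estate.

Priya receives 1/12 of the estate.

The spouse counts as an additional share at the children's level, so there are 6 primary shares of ₹148,000. Zelie takes one such share (₹148,000).
The children's combined portion (₹740,000) is divided into 5 shares of ₹148,000: Gwendolyn, Torin, and Rosa each take ₹148,000; Varun's ₹148,000 share passes to Varun's issue; Dora's ₹148,000 share passes to Dora's issue.
Varun's share (₹148,000) is divided into 4 shares of ₹37,000: Wendel, Florian, and Desmond each take ₹37,000; Ximena's ₹37,000 share passes to Ximena's issue.
Ximena's share (₹37,000) passes entirely to Nell.
Dora's share (₹148,000) is divided into 2 shares of ₹74,000: Yseult takes ₹74,000; Ulric's ₹74,000 share passes to Ulric's issue.
Ulric's share (₹74,000) passes entirely to Priya.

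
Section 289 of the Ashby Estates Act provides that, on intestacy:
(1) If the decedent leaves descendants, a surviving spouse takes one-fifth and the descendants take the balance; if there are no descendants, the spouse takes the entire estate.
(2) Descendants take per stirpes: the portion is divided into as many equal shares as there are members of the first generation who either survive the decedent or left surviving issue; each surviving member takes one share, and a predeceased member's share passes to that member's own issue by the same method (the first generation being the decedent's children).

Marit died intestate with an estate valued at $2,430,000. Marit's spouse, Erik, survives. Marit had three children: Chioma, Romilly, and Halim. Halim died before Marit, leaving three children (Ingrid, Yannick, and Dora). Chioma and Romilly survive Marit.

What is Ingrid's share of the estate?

Ingrid receives $216,000.

Erik takes one-fifth of $2,430,000 = $486,000. The remaining $1,944,000 passes to the descendants.
The descendants' portion ($1,944,000) is divided into 3 shares of $648,000: Chioma and Romilly each take $648,000; Halim's $648,000 share passes to Halim's issue.
Halim's share ($648,000) is divided into 3 shares of $216,000: Ingrid, Yannick, and Dora each take $216,000.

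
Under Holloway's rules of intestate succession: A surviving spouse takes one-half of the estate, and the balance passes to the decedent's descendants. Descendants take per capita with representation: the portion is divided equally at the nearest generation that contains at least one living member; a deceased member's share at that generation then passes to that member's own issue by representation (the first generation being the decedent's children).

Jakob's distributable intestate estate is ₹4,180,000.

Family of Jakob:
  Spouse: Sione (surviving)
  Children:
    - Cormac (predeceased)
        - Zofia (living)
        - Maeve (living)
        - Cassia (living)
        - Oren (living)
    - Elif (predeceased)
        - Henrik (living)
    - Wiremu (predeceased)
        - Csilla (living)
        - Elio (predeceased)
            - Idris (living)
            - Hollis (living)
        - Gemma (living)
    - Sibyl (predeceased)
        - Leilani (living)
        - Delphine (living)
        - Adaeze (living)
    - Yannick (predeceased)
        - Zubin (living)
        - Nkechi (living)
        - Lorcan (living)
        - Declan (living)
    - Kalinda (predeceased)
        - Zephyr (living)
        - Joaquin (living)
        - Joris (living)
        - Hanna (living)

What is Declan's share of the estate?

Declan receives ₹110,000.

Sione takes one-half of ₹4,180,000 = ₹2,090,000. The remaining ₹2,090,000 passes to the descendants.
No child survives, so the initial division is made at the grandchildren's generation.
The descendants' portion (₹2,090,000) is divided into 19 shares of ₹110,000: Zofia, Maeve, Cassia, Oren, Henrik, Csilla, Gemma, Leilani, Delphine, Adaeze, Zubin, Nkechi, Lorcan, Declan, Zephyr, Joaquin, Joris, and Hanna each take ₹110,000; Elio's ₹110,000 share passes to Elio's issue.
Elio's share (₹110,000) is divided into 2 shares of ₹55,000: Idris and Hollis each take ₹55,000.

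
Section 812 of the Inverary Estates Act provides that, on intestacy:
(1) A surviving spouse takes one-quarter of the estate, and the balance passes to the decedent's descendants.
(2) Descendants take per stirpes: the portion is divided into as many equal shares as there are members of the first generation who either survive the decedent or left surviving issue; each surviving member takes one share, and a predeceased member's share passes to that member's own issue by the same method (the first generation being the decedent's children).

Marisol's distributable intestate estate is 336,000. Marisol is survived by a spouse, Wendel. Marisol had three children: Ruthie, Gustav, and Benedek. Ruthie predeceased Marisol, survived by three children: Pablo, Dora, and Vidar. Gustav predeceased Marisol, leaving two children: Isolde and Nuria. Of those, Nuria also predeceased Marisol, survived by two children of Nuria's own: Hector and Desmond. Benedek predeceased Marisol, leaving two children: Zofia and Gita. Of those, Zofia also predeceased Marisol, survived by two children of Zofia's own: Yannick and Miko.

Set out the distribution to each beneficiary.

Wendel takes one-quarter of 336,000 = 84,000. The remaining 252,000 passes to the descendants.
The descendants' portion (252,000) is divided into 3 shares of 84,000: Ruthie's 84,000 share passes to Ruthie's issue; Gustav's 84,000 share passes to Gustav's issue; Benedek's 84,000 share passes to Benedek's issue.
Ruthie's share (84,000) is divided into 3 shares of 28,000: Pablo, Dora, and Vidar each take 28,000.
Gustav's share (84,000) is divided into 2 shares of 42,000: Isolde takes 42,000; Nuria's 42,000 share passes to Nuria's issue.
Nuria's share (42,000) is divided into 2 shares of 21,000: Hector and Desmond each take 21,000.
Benedek's share (84,000) is divided into 2 shares of 42,000: Gita takes 42,000; Zofia's 42,000 share passes to Zofia's issue.
Zofia's share (42,000) is divided into 2 shares of 21,000: Yannick and Miko each take 21,000.

Wendel: 84,000; Pablo: 28,000; Dora: 28,000; Vidar: 28,000; Isolde: 42,000; Hector: 21,000; Desmond: 21,000; Yannick: 21,000; Miko: 21,000; Gita: 42,000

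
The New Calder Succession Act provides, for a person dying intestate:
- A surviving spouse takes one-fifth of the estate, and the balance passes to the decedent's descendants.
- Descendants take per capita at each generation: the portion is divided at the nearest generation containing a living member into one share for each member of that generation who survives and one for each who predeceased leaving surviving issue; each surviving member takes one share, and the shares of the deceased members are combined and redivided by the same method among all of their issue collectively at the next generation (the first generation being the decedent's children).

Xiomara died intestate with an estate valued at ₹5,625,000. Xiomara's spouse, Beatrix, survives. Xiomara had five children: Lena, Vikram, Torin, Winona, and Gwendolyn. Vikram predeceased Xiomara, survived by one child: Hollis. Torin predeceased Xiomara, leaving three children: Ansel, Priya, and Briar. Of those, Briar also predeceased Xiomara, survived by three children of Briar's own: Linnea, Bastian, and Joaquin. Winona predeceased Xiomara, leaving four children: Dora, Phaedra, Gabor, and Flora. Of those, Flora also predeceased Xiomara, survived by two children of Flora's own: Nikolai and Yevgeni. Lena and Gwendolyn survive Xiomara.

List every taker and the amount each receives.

Beatrix takes one-fifth of ₹5,625,000 = ₹1,125,000. The remaining ₹4,500,000 passes to the descendants.
The descendants' portion (₹4,500,000) is divided at the children's generation into 5 shares of ₹900,000. Lena and Gwendolyn each take ₹900,000. The 3 shares of the deceased (Vikram, Torin, and Winona) are combined into a pool of ₹2,700,000.
That pool (₹2,700,000) is divided at the grandchildren's generation into 8 shares of ₹337,500. Hollis, Ansel, Priya, Dora, Phaedra, and Gabor each take ₹337,500. The 2 shares of the deceased (Briar and Flora) are combined into a pool of ₹675,000.
That pool (₹675,000) is divided at the great-grandchildren's generation equally among Linnea, Bastian, Joaquin, Nikolai, and Yevgeni: ₹135,000 each.

Beatrix: ₹1,125,000; Lena: ₹900,000; Hollis: ₹337,500; Ansel: ₹337,500; Priya: ₹337,500; Linnea: ₹135,000; Bastian: ₹135,000; Joaquin: ₹135,000; Dora: ₹337,500; Phaedra: ₹337,500; Gabor: ₹337,500; Nikolai: ₹135,000; Yevgeni: ₹135,000; Gwendolyn: ₹900,000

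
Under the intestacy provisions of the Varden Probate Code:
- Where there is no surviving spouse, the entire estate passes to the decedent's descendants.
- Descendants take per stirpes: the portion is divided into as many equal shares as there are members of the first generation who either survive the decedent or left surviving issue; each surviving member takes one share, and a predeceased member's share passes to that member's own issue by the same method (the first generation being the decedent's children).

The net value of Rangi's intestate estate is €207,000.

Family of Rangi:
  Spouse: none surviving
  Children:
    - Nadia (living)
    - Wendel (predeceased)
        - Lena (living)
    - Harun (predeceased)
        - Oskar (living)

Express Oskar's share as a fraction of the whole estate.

Oskar receives 1/3 of the estate.

The entire €207,000 passes to the descendants.
That amount (€207,000) is divided into 3 shares of €69,000: Nadia takes €69,000; Wendel's €69,000 share passes to Wendel's issue; Harun's €69,000 share passes to Harun's issue.
Wendel's share (€69,000) passes entirely to Lena.
Harun's share (€69,000) passes entirely to Oskar.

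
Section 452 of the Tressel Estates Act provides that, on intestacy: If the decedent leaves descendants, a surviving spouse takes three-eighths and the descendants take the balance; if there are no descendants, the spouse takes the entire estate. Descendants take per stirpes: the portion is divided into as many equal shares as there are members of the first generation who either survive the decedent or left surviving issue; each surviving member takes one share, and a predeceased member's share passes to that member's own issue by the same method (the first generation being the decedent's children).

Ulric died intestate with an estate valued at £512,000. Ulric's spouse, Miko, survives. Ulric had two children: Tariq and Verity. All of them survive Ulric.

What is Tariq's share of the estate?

Miko takes three-eighths of £512,000 = £192,000. The remaining £320,000 passes to the descendants.
The descendants' portion (£320,000) is divided into 2 shares of £160,000: Tariq and Verity each take £160,000.

Tariq receives £160,000.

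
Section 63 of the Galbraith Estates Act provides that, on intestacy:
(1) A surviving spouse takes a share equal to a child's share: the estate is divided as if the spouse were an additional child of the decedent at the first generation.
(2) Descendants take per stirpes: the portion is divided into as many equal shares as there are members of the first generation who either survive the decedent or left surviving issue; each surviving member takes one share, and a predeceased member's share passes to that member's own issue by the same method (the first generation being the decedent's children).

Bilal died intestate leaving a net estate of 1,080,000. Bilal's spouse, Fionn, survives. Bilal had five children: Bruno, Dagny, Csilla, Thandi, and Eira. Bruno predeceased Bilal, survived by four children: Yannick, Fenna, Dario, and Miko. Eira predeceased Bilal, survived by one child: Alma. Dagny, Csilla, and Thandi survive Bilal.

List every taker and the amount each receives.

The spouse counts as an additional share at the children's level, so there are 6 primary shares of 180,000. Fionn takes one such share (180,000).
The children's combined portion (900,000) is divided into 5 shares of 180,000: Dagny, Csilla, and Thandi each take 180,000; Bruno's 180,000 share passes to Bruno's issue; Eira's 180,000 share passes to Eira's issue.
Bruno's share (180,000) is divided into 4 shares of 45,000: Yannick, Fenna, Dario, and Miko each take 45,000.
Eira's share (180,000) passes entirely to Alma.

Fionn: 180,000; Yannick: 45,000; Fenna: 45,000; Dario: 45,000; Miko: 45,000; Dagny: 180,000; Csilla: 180,000; Thandi: 180,000; Alma: 180,000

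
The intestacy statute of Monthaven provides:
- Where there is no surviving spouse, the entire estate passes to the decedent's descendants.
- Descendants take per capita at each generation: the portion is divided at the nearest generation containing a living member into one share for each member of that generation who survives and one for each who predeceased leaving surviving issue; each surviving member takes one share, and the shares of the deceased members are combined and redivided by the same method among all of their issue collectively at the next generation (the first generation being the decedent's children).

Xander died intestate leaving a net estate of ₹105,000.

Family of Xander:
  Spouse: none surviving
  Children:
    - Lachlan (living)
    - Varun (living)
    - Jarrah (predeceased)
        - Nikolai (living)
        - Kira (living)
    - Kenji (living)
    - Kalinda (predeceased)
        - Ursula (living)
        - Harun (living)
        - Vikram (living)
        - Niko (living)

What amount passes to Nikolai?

The entire ₹105,000 passes to the descendants.
That amount (₹105,000) is divided at the children's generation into 5 shares of ₹21,000. Lachlan, Varun, and Kenji each take ₹21,000. The 2 shares of the deceased (Jarrah and Kalinda) are combined into a pool of ₹42,000.
That pool (₹42,000) is divided at the grandchildren's generation equally among Nikolai, Kira, Ursula, Harun, Vikram, and Niko: ₹7,000 each.

Nikolai receives ₹7,000.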